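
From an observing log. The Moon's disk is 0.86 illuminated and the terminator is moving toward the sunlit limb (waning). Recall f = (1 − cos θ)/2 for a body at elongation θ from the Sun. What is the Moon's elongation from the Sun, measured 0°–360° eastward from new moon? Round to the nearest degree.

cos θ = 1 − 2f = -0.720, giving a principal value of 136.1°.
Since the Moon is past full (waning), take the reflex angle: θ = 360° − 136.1° = 223.9°.

224°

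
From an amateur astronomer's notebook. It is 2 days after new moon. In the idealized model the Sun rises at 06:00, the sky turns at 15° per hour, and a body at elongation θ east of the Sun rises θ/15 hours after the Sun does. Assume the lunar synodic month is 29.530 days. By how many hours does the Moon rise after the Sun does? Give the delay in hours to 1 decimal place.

1.6 h

The Moon has covered 2/29.530 of its cycle, so θ ≈ 360° × 2/29.530 = 24.4°.
The Moon trails the Sun by θ/15 = 24.4/15 ≈ 1.63 hours.
So the Moon rises 1.63 h after the Sun.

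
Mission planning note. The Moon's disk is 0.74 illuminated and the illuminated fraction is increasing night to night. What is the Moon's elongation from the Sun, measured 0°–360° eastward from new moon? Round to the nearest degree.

Invert f = (1 − cos θ)/2 to get cos θ = 1 − 2(0.74) = -0.480, hence θ₀ = arccos -0.480 = 118.7°.
Before full moon the principal value applies: θ = 118.7°.

119°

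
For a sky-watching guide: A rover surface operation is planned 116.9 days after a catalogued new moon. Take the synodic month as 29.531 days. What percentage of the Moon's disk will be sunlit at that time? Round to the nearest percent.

Reduce mod P: 116.9 − 3×29.531 = 28.31 d into the current lunation.
The Moon has covered 28.31/29.531 of its cycle, so θ ≈ 360° × 28.31/29.531 = 345.1°.
With cos θ = 0.966, the lit fraction is (1 − 0.966)/2 ≈ 0.017, so 2%.

2%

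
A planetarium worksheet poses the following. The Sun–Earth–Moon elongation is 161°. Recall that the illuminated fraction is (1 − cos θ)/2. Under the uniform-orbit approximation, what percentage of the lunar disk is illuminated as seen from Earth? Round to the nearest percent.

97%

cos 161° = (-0.946), so f = (1 − (-0.946))/2 = 0.973, i.e. 97%.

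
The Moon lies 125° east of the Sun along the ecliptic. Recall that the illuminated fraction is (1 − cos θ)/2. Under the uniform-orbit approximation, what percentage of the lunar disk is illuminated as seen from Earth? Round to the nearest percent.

f = (1 − cos 125°)/2 = (1 − (-0.574))/2 ≈ 0.787, i.e. 79%.

79%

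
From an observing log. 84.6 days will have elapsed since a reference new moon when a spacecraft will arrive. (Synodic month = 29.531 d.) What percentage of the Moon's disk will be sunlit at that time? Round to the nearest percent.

17%

Reduce mod P: 84.6 − 2×29.531 = 25.54 d into the current lunation.
The Moon has covered 25.54/29.531 of its cycle, so θ ≈ 360° × 25.54/29.531 = 311.3°.
Illuminated fraction = (1 − cos 311.3°)/2 = (1 − 0.660)/2 ≈ 0.170, so 17%.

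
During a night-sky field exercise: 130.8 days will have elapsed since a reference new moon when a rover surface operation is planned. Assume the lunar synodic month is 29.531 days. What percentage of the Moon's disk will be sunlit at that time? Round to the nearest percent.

130.8/29.531 = 4.429 lunations, so 4 complete cycles and 12.68 d into the next.
Elongation θ = 360° × 12.68/29.531 ≈ 154.5°.
With cos θ = (-0.903), the lit fraction is (1 − (-0.903))/2 ≈ 0.951, so 95%.

95%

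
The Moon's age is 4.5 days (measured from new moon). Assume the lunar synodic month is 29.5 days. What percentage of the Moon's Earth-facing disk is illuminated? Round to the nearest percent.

Phase angle: θ = 360°·(4.5 d)/(29.5 d) = 54.9°.
With cos θ = 0.575, the lit fraction is (1 − 0.575)/2 ≈ 0.213, so 21%.

21%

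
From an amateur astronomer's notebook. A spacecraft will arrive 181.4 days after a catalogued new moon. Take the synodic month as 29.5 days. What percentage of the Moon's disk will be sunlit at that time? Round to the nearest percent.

20%

181.4/29.5 = 6.149 lunations, so 6 complete cycles and 4.40 d into the next.
The Moon has covered 4.40/29.5 of its cycle, so θ ≈ 360° × 4.40/29.5 = 53.7°.
With cos θ = 0.592, the lit fraction is (1 − 0.592)/2 ≈ 0.204, so 20%.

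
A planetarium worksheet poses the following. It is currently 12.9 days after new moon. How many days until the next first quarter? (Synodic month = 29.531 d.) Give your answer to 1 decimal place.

First quarter is 0.25 of the way through the cycle: age 0.25 × 29.531 = 7.383 d.
Already past this cycle's first quarter; the next is at 7.383 + 29.531 = 36.914 d, so 36.914 − 12.9 = 24.014 days.

24.0 days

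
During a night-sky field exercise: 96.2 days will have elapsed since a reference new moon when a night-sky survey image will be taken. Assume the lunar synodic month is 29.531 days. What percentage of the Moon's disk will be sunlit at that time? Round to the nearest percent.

96.2/29.531 = 3.258 lunations, so 3 complete cycles and 7.61 d into the next.
Phase angle: θ = 360°·(7.61 d)/(29.531 d) = 92.7°.
With cos θ = (-0.048), the lit fraction is (1 − (-0.048))/2 ≈ 0.524, so 52%.

52%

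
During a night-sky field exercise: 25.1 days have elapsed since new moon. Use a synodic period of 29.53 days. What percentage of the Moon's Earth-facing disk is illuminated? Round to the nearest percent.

Phase angle: θ = 360°·(25.1 d)/(29.53 d) = 306.0°.
Illuminated fraction = (1 − cos 306.0°)/2 = (1 − 0.588)/2 ≈ 0.206, so 21%.

21%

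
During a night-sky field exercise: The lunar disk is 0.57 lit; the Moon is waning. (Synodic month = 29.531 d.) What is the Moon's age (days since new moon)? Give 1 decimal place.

Invert f = (1 − cos θ)/2 to get cos θ = 1 − 2(0.57) = -0.140, hence θ₀ = arccos -0.140 = 98.0°.
A waning Moon lies in 180°–360°, so θ = 360° − 98.0° = 262.0°.
At 360°/29.531 d per day, 262.0° corresponds to 21.49 days.

21.5 days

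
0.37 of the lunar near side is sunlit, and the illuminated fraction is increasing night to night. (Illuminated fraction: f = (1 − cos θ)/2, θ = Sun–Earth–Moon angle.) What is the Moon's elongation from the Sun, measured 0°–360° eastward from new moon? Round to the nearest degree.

75°

From f = (1 − cos θ)/2: cos θ = 1 − 2×0.37 = 0.260; arccos → 74.9°.
Waxing ⇒ before full, so θ = 74.9°.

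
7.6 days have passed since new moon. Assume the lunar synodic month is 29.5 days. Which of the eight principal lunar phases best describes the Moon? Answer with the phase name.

first quarter

θ ≈ 360° × 7.6/29.5 = 93°, which falls in the first quarter sector.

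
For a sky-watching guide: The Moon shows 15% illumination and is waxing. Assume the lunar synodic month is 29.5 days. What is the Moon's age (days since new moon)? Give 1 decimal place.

cos θ = 1 − 2f = 0.700, giving a principal value of 45.6°.
Waxing ⇒ before full, so θ = 45.6°.
That fraction of the synodic month is 45.6/360 × 29.5 d ≈ 3.73 d.

3.7 days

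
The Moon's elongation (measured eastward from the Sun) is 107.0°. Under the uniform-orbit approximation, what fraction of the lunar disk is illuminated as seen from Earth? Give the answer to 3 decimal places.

Half-versine of 107.0°: (1 − (-0.292))/2 = 0.646.

0.646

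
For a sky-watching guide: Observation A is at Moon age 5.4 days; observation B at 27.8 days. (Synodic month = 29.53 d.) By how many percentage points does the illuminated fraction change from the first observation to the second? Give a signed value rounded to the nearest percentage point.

-26 pp

First observation: θ = 360°·5.4/29.53 = 65.8°, so f = 0.295.
Second observation: θ = 338.9°, f = 0.033.
Δf = 0.033 − 0.295 = -0.262, i.e. -26 pp.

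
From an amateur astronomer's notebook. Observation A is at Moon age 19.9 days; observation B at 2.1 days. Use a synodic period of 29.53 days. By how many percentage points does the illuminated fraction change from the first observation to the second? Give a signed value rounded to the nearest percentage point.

-68 percentage points

First observation: θ = 360°·19.9/29.53 = 242.6°, so f = 0.730.
Second observation: θ = 25.6°, f = 0.049.
Δf = 0.049 − 0.730 = -0.681, i.e. -68 pp.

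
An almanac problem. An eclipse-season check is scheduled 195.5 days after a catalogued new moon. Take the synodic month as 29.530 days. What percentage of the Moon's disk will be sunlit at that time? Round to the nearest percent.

86%

Reduce mod P: 195.5 − 6×29.530 = 18.32 d into the current lunation.
Phase angle: θ = 360°·(18.32 d)/(29.530 d) = 223.3°.
With cos θ = (-0.727), the lit fraction is (1 − (-0.727))/2 ≈ 0.864, so 86%.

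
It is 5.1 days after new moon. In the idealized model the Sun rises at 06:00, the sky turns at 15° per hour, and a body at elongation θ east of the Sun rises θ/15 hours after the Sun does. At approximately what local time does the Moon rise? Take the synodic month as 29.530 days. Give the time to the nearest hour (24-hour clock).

The Moon has covered 5.1/29.530 of its cycle, so θ ≈ 360° × 5.1/29.530 = 62.2°.
Delay after the Sun = 62.2° / (15°/h) ≈ 4.14 h.
06:00 + 4.14 h ≈ 10:09 → 10:00 to the nearest hour.

10:00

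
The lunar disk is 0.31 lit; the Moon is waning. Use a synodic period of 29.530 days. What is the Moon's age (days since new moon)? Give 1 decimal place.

24.0 days

Invert f = (1 − cos θ)/2 to get cos θ = 1 − 2(0.31) = 0.380, hence θ₀ = arccos 0.380 = 67.7°.
A waning Moon lies in 180°–360°, so θ = 360° − 67.7° = 292.3°.
Age = 29.530 × 292.3°/360° ≈ 23.98 days.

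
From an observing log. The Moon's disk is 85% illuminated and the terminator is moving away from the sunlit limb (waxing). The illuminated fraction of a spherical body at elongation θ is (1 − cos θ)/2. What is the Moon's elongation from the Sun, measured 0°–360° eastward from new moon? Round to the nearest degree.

134°

From f = (1 − cos θ)/2: cos θ = 1 − 2×0.85 = -0.700; arccos → 134.4°.
Waxing ⇒ before full, so θ = 134.4°.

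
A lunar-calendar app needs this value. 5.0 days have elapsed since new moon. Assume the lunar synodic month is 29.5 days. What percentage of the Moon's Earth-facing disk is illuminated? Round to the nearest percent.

26%

Elongation θ = 360° × 5.0/29.5 ≈ 61.0°.
With cos θ = 0.485, the lit fraction is (1 − 0.485)/2 ≈ 0.258, so 26%.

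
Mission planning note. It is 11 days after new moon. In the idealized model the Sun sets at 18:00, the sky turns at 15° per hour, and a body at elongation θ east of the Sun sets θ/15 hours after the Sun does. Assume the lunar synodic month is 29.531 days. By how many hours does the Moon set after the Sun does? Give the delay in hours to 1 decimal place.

Elongation θ = 360° × 11/29.531 ≈ 134.1°.
The Moon trails the Sun by θ/15 = 134.1/15 ≈ 8.94 hours.
So the Moon sets 8.94 h after the Sun.

8.9 h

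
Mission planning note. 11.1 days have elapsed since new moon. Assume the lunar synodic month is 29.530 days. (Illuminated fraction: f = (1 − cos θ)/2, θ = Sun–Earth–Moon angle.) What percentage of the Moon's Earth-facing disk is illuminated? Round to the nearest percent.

86%

Phase angle: θ = 360°·(11.1 d)/(29.530 d) = 135.3°.
With cos θ = (-0.711), the lit fraction is (1 − (-0.711))/2 ≈ 0.856, so 86%.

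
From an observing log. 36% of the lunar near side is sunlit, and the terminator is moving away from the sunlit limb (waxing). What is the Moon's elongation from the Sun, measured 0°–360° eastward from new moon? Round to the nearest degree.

74°

Invert f = (1 − cos θ)/2 to get cos θ = 1 − 2(0.36) = 0.280, hence θ₀ = arccos 0.280 = 73.7°.
Before full moon the principal value applies: θ = 73.7°.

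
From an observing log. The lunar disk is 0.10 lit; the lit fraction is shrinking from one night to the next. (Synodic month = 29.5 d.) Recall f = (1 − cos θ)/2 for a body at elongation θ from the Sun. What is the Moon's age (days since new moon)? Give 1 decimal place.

Invert f = (1 − cos θ)/2 to get cos θ = 1 − 2(0.10) = 0.800, hence θ₀ = arccos 0.800 = 36.9°.
A waning Moon lies in 180°–360°, so θ = 360° − 36.9° = 323.1°.
Age = 29.5 × 323.1°/360° ≈ 26.48 days.

26.5 days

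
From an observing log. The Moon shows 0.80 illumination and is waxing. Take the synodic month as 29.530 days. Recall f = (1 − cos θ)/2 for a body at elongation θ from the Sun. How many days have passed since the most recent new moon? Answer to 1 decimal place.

10.4 days

From f = (1 − cos θ)/2: cos θ = 1 − 2×0.80 = -0.600; arccos → 126.9°.
Before full moon the principal value applies: θ = 126.9°.
That fraction of the synodic month is 126.9/360 × 29.530 d ≈ 10.41 d.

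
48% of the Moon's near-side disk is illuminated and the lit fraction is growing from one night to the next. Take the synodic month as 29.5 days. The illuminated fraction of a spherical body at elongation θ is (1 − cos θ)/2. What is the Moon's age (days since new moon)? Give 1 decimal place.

7.2 days

Invert f = (1 − cos θ)/2 to get cos θ = 1 − 2(0.48) = 0.040, hence θ₀ = arccos 0.040 = 87.7°.
Waxing ⇒ before full, so θ = 87.7°.
That fraction of the synodic month is 87.7/360 × 29.5 d ≈ 7.19 d.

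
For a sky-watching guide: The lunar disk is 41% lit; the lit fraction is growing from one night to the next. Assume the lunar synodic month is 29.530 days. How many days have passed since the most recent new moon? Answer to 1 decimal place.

6.5 days

cos θ = 1 − 2f = 0.180, giving a principal value of 79.6°.
Waxing ⇒ before full, so θ = 79.6°.
Age = 29.530 × 79.6°/360° ≈ 6.53 days.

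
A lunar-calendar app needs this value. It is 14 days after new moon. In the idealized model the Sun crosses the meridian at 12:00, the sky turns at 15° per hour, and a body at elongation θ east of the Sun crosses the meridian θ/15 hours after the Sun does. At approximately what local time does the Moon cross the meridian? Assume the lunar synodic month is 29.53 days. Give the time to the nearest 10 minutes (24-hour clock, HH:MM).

Phase angle: θ = 360°·(14 d)/(29.53 d) = 170.7°.
Delay after the Sun = 170.7° / (15°/h) ≈ 11.38 h.
12:00 + 11.378 h ≈ 23:23 → 23:20 to the nearest ten minutes.

23:20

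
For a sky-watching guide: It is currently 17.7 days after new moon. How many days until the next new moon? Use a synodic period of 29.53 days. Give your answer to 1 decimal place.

The next new moon completes the synodic month: 29.53 − 17.7 = 11.830 days.

11.8 days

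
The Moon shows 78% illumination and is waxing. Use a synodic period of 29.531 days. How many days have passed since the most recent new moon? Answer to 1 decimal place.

10.2 days

From f = (1 − cos θ)/2: cos θ = 1 − 2×0.78 = -0.560; arccos → 124.1°.
Before full moon the principal value applies: θ = 124.1°.
That fraction of the synodic month is 124.1/360 × 29.531 d ≈ 10.18 d.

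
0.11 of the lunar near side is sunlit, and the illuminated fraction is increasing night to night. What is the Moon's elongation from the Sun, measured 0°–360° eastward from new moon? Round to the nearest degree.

39°

From f = (1 − cos θ)/2: cos θ = 1 − 2×0.11 = 0.780; arccos → 38.7°.
Before full moon the principal value applies: θ = 38.7°.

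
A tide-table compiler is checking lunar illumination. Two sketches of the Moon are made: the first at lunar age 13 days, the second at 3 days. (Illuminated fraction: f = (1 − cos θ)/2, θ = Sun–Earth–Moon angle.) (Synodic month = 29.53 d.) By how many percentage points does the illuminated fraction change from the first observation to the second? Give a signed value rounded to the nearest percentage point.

-87 pp

First observation: θ = 360°·13/29.53 = 158.5°, so f = 0.965.
Second observation: θ = 36.6°, f = 0.098.
Δf = 0.098 − 0.965 = -0.867, i.e. -87 pp.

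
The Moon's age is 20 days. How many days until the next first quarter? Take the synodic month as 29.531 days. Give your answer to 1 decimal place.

First quarter is 0.25 of the way through the cycle: age 0.25 × 29.531 = 7.383 d.
This lunation's first quarter (7.383 d) has passed, so add one period: 36.914 − 20 = 16.914 days.

16.9 days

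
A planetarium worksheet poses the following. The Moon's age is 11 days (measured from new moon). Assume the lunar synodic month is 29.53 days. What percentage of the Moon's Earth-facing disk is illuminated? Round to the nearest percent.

Elongation θ = 360° × 11/29.53 ≈ 134.1°.
Illuminated fraction = (1 − cos 134.1°)/2 = (1 − (-0.696))/2 ≈ 0.848, so 85%.

85%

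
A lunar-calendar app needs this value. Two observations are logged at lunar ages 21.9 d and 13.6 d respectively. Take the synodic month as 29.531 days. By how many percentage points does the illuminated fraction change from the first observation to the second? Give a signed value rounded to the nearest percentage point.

+46 pp

First observation: θ = 360°·21.9/29.531 = 267.0°, so f = 0.526.
Second observation: θ = 165.8°, f = 0.985.
Δf = 0.985 − 0.526 = +0.458, i.e. +46 pp.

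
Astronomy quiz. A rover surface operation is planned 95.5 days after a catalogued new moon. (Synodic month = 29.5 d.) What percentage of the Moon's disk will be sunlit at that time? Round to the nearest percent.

46%

Reduce mod P: 95.5 − 3×29.5 = 7.00 d into the current lunation.
Elongation θ = 360° × 7.00/29.5 ≈ 85.4°.
Illuminated fraction = (1 − cos 85.4°)/2 = (1 − 0.080)/2 ≈ 0.460, so 46%.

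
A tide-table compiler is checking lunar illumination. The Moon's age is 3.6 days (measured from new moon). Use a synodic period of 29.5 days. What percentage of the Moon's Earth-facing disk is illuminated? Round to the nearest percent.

Elongation θ = 360° × 3.6/29.5 ≈ 43.9°.
Illuminated fraction = (1 − cos 43.9°)/2 = (1 − 0.720)/2 ≈ 0.140, so 14%.

14%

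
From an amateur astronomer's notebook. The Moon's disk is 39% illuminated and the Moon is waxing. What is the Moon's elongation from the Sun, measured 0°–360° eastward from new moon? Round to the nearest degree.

77°

From f = (1 − cos θ)/2: cos θ = 1 − 2×0.39 = 0.220; arccos → 77.3°.
The Moon is waxing (0°–180°), so θ = 77.3° directly.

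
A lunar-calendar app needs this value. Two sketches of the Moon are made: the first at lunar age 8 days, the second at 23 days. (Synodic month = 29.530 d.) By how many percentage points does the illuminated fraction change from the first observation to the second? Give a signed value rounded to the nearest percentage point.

-16 percentage points

First observation: θ = 360°·8/29.530 = 97.5°, so f = 0.566.
Second observation: θ = 280.4°, f = 0.410.
Δf = 0.410 − 0.566 = -0.156, i.e. -16 pp.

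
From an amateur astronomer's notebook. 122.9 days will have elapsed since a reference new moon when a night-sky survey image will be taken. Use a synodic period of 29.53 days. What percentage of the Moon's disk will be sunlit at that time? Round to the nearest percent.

24%

Reduce mod P: 122.9 − 4×29.53 = 4.78 d into the current lunation.
The Moon has covered 4.78/29.53 of its cycle, so θ ≈ 360° × 4.78/29.53 = 58.3°.
With cos θ = 0.526, the lit fraction is (1 − 0.526)/2 ≈ 0.237, so 24%.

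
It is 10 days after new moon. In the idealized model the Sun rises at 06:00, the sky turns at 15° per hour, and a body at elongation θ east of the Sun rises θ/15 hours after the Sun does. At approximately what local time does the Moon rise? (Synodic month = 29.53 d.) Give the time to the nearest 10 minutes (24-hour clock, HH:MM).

14:10

The Moon has covered 10/29.53 of its cycle, so θ ≈ 360° × 10/29.53 = 121.9°.
Delay after the Sun = 121.9° / (15°/h) ≈ 8.13 h.
06:00 + 8.127 h ≈ 14:08 → 14:10 to the nearest ten minutes.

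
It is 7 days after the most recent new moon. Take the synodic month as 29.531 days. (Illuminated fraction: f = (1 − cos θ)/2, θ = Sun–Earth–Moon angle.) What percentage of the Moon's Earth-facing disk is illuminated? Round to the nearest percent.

Phase angle: θ = 360°·(7 d)/(29.531 d) = 85.3°.
cos 85.3° = 0.081, so f = (1 − 0.081)/2 = 0.459, so 46%.

46%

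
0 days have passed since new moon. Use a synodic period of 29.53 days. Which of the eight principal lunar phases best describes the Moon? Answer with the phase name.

At 0/29.53 of the cycle, θ ≈ 0° — the new moon range.

new moon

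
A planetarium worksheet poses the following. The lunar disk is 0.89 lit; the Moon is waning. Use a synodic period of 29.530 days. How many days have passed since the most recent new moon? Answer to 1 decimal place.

Invert f = (1 − cos θ)/2 to get cos θ = 1 − 2(0.89) = -0.780, hence θ₀ = arccos -0.780 = 141.3°.
Waning ⇒ past full, so θ = 360° − 141.3° = 218.7°.
Age = 29.530 × 218.7°/360° ≈ 17.94 days.

17.9 days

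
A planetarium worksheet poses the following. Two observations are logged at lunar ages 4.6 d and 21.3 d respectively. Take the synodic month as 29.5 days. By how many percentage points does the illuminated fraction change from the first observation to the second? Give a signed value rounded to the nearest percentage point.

First observation: θ = 360°·4.6/29.5 = 56.1°, so f = 0.221.
Second observation: θ = 259.9°, f = 0.587.
Δf = 0.587 − 0.221 = +0.366, i.e. +37 pp.

+37 percentage points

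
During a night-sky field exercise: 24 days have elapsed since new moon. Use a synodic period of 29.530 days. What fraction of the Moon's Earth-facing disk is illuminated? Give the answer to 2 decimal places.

Elongation θ = 360° × 24/29.530 ≈ 292.6°.
Illuminated fraction = (1 − cos 292.6°)/2 = (1 − 0.384)/2 ≈ 0.308.

0.31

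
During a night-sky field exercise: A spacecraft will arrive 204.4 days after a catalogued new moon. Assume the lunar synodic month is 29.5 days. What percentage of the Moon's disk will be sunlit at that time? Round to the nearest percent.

204.4 d spans 6 complete synodic months (6 × 29.5 = 177.00 d) plus 27.40 d.
Phase angle: θ = 360°·(27.40 d)/(29.5 d) = 334.4°.
Illuminated fraction = (1 − cos 334.4°)/2 = (1 − 0.902)/2 ≈ 0.049, so 5%.

5%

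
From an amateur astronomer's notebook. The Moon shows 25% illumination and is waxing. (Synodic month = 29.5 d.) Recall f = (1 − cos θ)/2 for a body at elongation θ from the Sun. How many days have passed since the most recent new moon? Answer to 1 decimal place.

4.9 days

Invert f = (1 − cos θ)/2 to get cos θ = 1 − 2(0.25) = 0.500, hence θ₀ = arccos 0.500 = 60.0°.
Waxing ⇒ before full, so θ = 60.0°.
Age = 29.5 × 60.0°/360° ≈ 4.92 days.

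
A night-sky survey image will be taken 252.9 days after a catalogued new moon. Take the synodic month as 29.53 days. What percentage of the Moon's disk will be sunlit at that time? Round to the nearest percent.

96%

252.9 d spans 8 complete synodic months (8 × 29.53 = 236.24 d) plus 16.66 d.
Elongation θ = 360° × 16.66/29.53 ≈ 203.1°.
Illuminated fraction = (1 − cos 203.1°)/2 = (1 − (-0.920))/2 ≈ 0.960, so 96%.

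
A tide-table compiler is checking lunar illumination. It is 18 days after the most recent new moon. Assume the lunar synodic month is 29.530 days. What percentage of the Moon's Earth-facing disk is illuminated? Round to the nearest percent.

89%

Elongation θ = 360° × 18/29.530 ≈ 219.4°.
Illuminated fraction = (1 − cos 219.4°)/2 = (1 − (-0.772))/2 ≈ 0.886, so 89%.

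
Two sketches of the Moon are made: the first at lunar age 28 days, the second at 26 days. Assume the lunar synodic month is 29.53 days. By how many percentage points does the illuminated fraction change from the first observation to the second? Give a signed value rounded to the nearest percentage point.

θ₁ = 360° × 28/29.53 = 341.3°, f₁ = (1 − cos θ₁)/2 = 0.026.
θ₂ = 360° × 26/29.53 = 317.0°, f₂ = (1 − cos θ₂)/2 = 0.135.
Change = f₂ − f₁ = +0.108 → +11 percentage points.

+11 pp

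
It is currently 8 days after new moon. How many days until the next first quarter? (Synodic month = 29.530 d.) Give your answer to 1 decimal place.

First quarter is 0.25 of the way through the cycle: age 0.25 × 29.530 = 7.383 d.
Already past this cycle's first quarter; the next is at 7.383 + 29.530 = 36.913 d, so 36.913 − 8 = 28.913 days.

28.9 days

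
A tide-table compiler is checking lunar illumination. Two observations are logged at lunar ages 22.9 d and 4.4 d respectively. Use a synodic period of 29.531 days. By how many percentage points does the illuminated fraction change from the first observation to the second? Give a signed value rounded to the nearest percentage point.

-22 percentage points

θ₁ = 360° × 22.9/29.531 = 279.2°, f₁ = (1 − cos θ₁)/2 = 0.420.
θ₂ = 360° × 4.4/29.531 = 53.6°, f₂ = (1 − cos θ₂)/2 = 0.204.
Change = f₂ − f₁ = -0.217 → -22 percentage points.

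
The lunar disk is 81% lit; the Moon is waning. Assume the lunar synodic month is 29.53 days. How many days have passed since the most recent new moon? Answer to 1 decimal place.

Invert f = (1 − cos θ)/2 to get cos θ = 1 − 2(0.81) = -0.620, hence θ₀ = arccos -0.620 = 128.3°.
Since the Moon is past full (waning), take the reflex angle: θ = 360° − 128.3° = 231.7°.
Age = 29.53 × 231.7°/360° ≈ 19.00 days.

19.0 days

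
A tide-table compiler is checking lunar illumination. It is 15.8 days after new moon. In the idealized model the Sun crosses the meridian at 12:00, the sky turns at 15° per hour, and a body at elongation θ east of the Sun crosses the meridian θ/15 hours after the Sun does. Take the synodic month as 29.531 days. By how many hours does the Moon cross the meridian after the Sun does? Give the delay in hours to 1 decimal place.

The Moon has covered 15.8/29.531 of its cycle, so θ ≈ 360° × 15.8/29.531 = 192.6°.
At 15° of sky rotation per hour, 192.6° corresponds to a 12.84 h lag.
So the Moon crosses the meridian 12.84 h after the Sun.

12.8 h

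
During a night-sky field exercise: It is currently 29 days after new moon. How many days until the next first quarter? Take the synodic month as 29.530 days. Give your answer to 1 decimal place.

First quarter is 0.25 of the way through the cycle: age 0.25 × 29.530 = 7.383 d.
Already past this cycle's first quarter; the next is at 7.383 + 29.530 = 36.913 d, so 36.913 − 29 = 7.913 days.

7.9 days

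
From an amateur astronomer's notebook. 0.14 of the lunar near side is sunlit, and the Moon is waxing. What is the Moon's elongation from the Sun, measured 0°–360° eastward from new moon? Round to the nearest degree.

From f = (1 − cos θ)/2: cos θ = 1 − 2×0.14 = 0.720; arccos → 43.9°.
Before full moon the principal value applies: θ = 43.9°.

44°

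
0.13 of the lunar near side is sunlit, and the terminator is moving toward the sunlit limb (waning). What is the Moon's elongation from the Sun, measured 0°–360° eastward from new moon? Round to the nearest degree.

Invert f = (1 − cos θ)/2 to get cos θ = 1 − 2(0.13) = 0.740, hence θ₀ = arccos 0.740 = 42.3°.
A waning Moon lies in 180°–360°, so θ = 360° − 42.3° = 317.7°.

318°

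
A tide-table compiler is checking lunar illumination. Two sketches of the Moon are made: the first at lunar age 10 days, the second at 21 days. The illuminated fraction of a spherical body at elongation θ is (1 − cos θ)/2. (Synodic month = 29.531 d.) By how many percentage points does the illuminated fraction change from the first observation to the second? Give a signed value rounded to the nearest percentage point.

-14 pp

First observation: θ = 360°·10/29.531 = 121.9°, so f = 0.764.
Second observation: θ = 256.0°, f = 0.621.
Δf = 0.621 − 0.764 = -0.143, i.e. -14 pp.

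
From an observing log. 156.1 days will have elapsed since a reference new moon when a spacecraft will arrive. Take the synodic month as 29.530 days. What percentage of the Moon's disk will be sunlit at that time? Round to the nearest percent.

61%

156.1 d spans 5 complete synodic months (5 × 29.530 = 147.65 d) plus 8.45 d.
Elongation θ = 360° × 8.45/29.530 ≈ 103.0°.
With cos θ = (-0.225), the lit fraction is (1 − (-0.225))/2 ≈ 0.613, so 61%.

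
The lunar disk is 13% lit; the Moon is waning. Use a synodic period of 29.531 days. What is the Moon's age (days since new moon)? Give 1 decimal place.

26.1 days

From f = (1 − cos θ)/2: cos θ = 1 − 2×0.13 = 0.740; arccos → 42.3°.
A waning Moon lies in 180°–360°, so θ = 360° − 42.3° = 317.7°.
At 360°/29.531 d per day, 317.7° corresponds to 26.06 days.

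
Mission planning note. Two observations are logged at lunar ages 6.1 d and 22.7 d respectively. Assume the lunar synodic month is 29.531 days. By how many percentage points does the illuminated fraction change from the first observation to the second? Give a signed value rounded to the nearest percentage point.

+8 percentage points

First observation: θ = 360°·6.1/29.531 = 74.4°, so f = 0.365.
Second observation: θ = 276.7°, f = 0.441.
Δf = 0.441 − 0.365 = +0.076, i.e. +8 pp.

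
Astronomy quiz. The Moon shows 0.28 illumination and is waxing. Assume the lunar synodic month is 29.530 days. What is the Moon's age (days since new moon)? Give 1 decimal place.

5.2 days

cos θ = 1 − 2f = 0.440, giving a principal value of 63.9°.
The Moon is waxing (0°–180°), so θ = 63.9° directly.
At 360°/29.530 d per day, 63.9° corresponds to 5.24 days.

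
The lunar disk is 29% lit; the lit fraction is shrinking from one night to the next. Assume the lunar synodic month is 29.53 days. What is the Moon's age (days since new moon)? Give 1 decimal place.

cos θ = 1 − 2f = 0.420, giving a principal value of 65.2°.
Since the Moon is past full (waning), take the reflex angle: θ = 360° − 65.2° = 294.8°.
Age = 29.53 × 294.8°/360° ≈ 24.18 days.

24.2 days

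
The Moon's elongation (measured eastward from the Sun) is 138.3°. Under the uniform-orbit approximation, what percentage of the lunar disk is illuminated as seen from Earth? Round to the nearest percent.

Half-versine of 138.3°: (1 − (-0.747))/2 = 0.873, i.e. 87%.

87%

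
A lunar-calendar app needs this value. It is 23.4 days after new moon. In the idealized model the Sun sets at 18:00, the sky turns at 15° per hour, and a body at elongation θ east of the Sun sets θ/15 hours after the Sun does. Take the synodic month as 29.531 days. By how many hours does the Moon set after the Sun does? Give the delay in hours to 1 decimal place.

19.0 h

The Moon has covered 23.4/29.531 of its cycle, so θ ≈ 360° × 23.4/29.531 = 285.3°.
At 15° of sky rotation per hour, 285.3° corresponds to a 19.02 h lag.
So the Moon sets 19.02 h after the Sun.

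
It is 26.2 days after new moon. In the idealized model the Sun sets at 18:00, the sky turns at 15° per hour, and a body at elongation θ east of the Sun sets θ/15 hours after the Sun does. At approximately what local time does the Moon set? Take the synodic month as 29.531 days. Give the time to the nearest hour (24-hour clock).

Elongation θ = 360° × 26.2/29.531 ≈ 319.4°.
The Moon trails the Sun by θ/15 = 319.4/15 ≈ 21.29 hours.
18:00 + 21.29 h ≈ 15:18 → 15:00 to the nearest hour.

15:00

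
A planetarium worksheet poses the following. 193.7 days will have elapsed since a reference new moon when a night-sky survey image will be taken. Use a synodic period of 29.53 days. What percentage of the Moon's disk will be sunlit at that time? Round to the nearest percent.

97%

193.7 d spans 6 complete synodic months (6 × 29.53 = 177.18 d) plus 16.52 d.
Phase angle: θ = 360°·(16.52 d)/(29.53 d) = 201.4°.
With cos θ = (-0.931), the lit fraction is (1 − (-0.931))/2 ≈ 0.966, so 97%.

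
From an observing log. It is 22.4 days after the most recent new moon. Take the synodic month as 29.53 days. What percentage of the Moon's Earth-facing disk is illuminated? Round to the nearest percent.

Elongation θ = 360° × 22.4/29.53 ≈ 273.1°.
With cos θ = 0.054, the lit fraction is (1 − 0.054)/2 ≈ 0.473, so 47%.

47%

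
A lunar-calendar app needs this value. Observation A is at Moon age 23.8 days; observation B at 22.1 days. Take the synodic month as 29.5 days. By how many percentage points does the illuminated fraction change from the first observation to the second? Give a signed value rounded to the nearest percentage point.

First observation: θ = 360°·23.8/29.5 = 290.4°, so f = 0.325.
Second observation: θ = 269.7°, f = 0.503.
Δf = 0.503 − 0.325 = +0.177, i.e. +18 pp.

+18 percentage points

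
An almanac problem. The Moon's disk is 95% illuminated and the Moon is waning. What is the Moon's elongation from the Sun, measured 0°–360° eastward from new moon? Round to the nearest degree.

Invert f = (1 − cos θ)/2 to get cos θ = 1 − 2(0.95) = -0.900, hence θ₀ = arccos -0.900 = 154.2°.
Since the Moon is past full (waning), take the reflex angle: θ = 360° − 154.2° = 205.8°.

206°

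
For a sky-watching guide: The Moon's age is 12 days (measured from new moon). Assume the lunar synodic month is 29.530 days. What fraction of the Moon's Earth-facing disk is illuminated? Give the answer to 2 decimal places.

Phase angle: θ = 360°·(12 d)/(29.530 d) = 146.3°.
With cos θ = (-0.832), the lit fraction is (1 − (-0.832))/2 ≈ 0.916.

0.92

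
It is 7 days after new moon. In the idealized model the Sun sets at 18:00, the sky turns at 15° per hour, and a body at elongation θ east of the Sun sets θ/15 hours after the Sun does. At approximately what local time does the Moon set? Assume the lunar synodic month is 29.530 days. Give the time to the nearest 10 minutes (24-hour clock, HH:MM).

The Moon has covered 7/29.530 of its cycle, so θ ≈ 360° × 7/29.530 = 85.3°.
At 15° of sky rotation per hour, 85.3° corresponds to a 5.69 h lag.
18:00 + 5.689 h ≈ 23:41 → 23:40 to the nearest ten minutes.

23:40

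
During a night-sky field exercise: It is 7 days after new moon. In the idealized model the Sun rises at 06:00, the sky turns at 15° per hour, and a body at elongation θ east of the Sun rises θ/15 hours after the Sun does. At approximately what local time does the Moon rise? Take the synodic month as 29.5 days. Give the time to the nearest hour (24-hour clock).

12:00

Elongation θ = 360° × 7/29.5 ≈ 85.4°.
At 15° of sky rotation per hour, 85.4° corresponds to a 5.69 h lag.
06:00 + 5.69 h ≈ 11:42 → 12:00 to the nearest hour.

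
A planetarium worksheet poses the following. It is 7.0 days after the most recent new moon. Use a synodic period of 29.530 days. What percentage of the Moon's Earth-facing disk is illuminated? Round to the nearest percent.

Elongation θ = 360° × 7.0/29.530 ≈ 85.3°.
cos 85.3° = 0.081, so f = (1 − 0.081)/2 = 0.459, so 46%.

46%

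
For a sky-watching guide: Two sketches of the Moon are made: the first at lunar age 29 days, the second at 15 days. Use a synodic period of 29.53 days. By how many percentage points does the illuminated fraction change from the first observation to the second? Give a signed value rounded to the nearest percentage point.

First observation: θ = 360°·29/29.53 = 353.5°, so f = 0.003.
Second observation: θ = 182.9°, f = 0.999.
Δf = 0.999 − 0.003 = +0.996, i.e. +100 pp.

+100 percentage points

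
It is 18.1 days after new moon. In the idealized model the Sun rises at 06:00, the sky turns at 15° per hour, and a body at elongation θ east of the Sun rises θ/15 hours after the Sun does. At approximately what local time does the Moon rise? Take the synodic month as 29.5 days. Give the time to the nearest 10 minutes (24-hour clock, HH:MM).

Phase angle: θ = 360°·(18.1 d)/(29.5 d) = 220.9°.
At 15° of sky rotation per hour, 220.9° corresponds to a 14.73 h lag.
06:00 + 14.725 h ≈ 20:44 → 20:40 to the nearest ten minutes.

20:40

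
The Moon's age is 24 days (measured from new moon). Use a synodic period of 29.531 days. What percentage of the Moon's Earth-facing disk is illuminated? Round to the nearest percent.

Phase angle: θ = 360°·(24 d)/(29.531 d) = 292.6°.
Illuminated fraction = (1 − cos 292.6°)/2 = (1 − 0.384)/2 ≈ 0.308, so 31%.

31%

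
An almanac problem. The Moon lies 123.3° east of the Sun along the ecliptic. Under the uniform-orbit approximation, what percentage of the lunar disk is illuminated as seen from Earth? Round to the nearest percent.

Half-versine of 123.3°: (1 − (-0.549))/2 = 0.775, i.e. 77%.

77%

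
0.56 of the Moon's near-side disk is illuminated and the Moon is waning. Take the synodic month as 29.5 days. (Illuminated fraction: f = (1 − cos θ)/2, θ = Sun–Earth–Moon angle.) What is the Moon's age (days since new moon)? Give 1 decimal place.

From f = (1 − cos θ)/2: cos θ = 1 − 2×0.56 = -0.120; arccos → 96.9°.
Since the Moon is past full (waning), take the reflex angle: θ = 360° − 96.9° = 263.1°.
Age = 29.5 × 263.1°/360° ≈ 21.56 days.

21.6 days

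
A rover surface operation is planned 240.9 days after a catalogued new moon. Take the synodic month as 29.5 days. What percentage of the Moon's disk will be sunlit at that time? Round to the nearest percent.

Reduce mod P: 240.9 − 8×29.5 = 4.90 d into the current lunation.
Elongation θ = 360° × 4.90/29.5 ≈ 59.8°.
Illuminated fraction = (1 − cos 59.8°)/2 = (1 − 0.503)/2 ≈ 0.248, so 25%.

25%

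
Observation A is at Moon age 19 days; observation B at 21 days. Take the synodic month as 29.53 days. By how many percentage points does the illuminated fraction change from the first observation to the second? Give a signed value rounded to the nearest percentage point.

-19 percentage points

θ₁ = 360° × 19/29.53 = 231.6°, f₁ = (1 − cos θ₁)/2 = 0.810.
θ₂ = 360° × 21/29.53 = 256.0°, f₂ = (1 − cos θ₂)/2 = 0.621.
Change = f₂ − f₁ = -0.190 → -19 percentage points.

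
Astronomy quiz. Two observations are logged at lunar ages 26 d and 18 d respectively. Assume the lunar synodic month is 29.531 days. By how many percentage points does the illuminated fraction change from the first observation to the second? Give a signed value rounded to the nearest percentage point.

+75 pp

θ₁ = 360° × 26/29.531 = 317.0°, f₁ = (1 − cos θ₁)/2 = 0.135.
θ₂ = 360° × 18/29.531 = 219.4°, f₂ = (1 − cos θ₂)/2 = 0.886.
Change = f₂ − f₁ = +0.752 → +75 percentage points.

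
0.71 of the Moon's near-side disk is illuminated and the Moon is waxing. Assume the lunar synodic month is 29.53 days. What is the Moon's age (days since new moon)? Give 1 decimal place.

Invert f = (1 − cos θ)/2 to get cos θ = 1 − 2(0.71) = -0.420, hence θ₀ = arccos -0.420 = 114.8°.
The Moon is waxing (0°–180°), so θ = 114.8° directly.
That fraction of the synodic month is 114.8/360 × 29.53 d ≈ 9.42 d.

9.4 days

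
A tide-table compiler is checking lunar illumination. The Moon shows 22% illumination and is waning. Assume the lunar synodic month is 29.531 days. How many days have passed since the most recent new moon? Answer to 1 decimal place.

cos θ = 1 − 2f = 0.560, giving a principal value of 55.9°.
A waning Moon lies in 180°–360°, so θ = 360° − 55.9° = 304.1°.
At 360°/29.531 d per day, 304.1° corresponds to 24.94 days.

24.9 days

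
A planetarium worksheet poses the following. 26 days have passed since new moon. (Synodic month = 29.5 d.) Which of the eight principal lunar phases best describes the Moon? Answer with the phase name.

waning crescent

θ ≈ 360° × 26/29.5 = 317°, which falls in the waning crescent sector.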